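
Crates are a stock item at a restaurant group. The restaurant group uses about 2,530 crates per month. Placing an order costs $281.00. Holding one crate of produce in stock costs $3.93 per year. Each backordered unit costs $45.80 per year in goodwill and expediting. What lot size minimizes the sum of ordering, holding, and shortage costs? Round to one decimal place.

Q* ≈ 2,171.2 crates

Annual demand D = 2,530 × 12 = 30,360.
With planned backorders, Q* = √(2DS/H) · √((H+B)/B).
√(2DS/H) = √(2 × 30,360 × 281 / 3.93) = 2083.640.
√((H+B)/B) = √((3.93+45.8)/45.8) = 1.0420.
Q* ≈ 2171.197.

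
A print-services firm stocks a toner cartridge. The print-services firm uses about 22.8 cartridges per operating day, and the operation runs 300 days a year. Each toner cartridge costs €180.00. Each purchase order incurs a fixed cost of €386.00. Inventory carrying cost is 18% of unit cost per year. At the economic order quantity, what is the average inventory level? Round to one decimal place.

Annual demand D = 22.8 × 300 = 6,840.
Holding cost H = 0.18 × €180.00 = €32.4000 per unit per year.
EOQ = √(2DS/H) = √(2 × 6,840 × 386 / 32.4) ≈ 403.71.
Average inventory = Q*/2 ≈ 403.71 / 2 = 201.853.

Average inventory ≈ 201.9 cartridges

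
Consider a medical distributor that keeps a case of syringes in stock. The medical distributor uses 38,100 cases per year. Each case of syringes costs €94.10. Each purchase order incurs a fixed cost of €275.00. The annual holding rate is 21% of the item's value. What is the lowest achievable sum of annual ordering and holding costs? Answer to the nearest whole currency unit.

TC* ≈ €20,349

Holding cost H = 0.21 × €94.10 = €19.7610 per unit per year.
EOQ = √(2DS/H) = √(2 × 38,100 × 275 / 19.761) ≈ 1029.77.
At Q*, ordering cost (D/Q*)S equals holding cost (Q*/2)H, each = √(DSH/2).
Minimum total = √(2DSH) = √(2 × 38,100 × 275 × 19.761) ≈ 20349.245.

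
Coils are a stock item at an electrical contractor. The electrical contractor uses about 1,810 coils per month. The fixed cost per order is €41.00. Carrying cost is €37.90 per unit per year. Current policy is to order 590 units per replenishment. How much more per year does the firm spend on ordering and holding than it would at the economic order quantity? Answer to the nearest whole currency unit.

Annual demand D = 1,810 × 12 = 21,720.
EOQ = √(2DS/H) = √(2 × 21,720 × 41 / 37.9) ≈ 216.78.
Cost at Q* = (D/Q*)S + (Q*/2)H = √(2DSH) ≈ €8,215.92.
Cost at Q = 590: (21,720/590)×41 + (590/2)×37.9 = €1,509.36 + €11,180.50 = €12,689.86.
Excess = €12,689.86 − €8,215.92 = €4,473.93.

Extra cost ≈ €4,474 per year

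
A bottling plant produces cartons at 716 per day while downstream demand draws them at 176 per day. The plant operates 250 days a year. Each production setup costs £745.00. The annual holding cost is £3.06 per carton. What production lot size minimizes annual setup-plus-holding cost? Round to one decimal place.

Q* ≈ 5,329.9 cartons

Annual demand D = 176 × 250 = 44,000.
Production build-up factor (1 − d/p) = 1 − 176/716 = 0.7542.
Q* = √(2DS / (H(1 − d/p))) = √(2 × 44,000 × 745 / (3.06 × 0.7542)).
= √(65,560,000 / 2.3078) ≈ 5329.892.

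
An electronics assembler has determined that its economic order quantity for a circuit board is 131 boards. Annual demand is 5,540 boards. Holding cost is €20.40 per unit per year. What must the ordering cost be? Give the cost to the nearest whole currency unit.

Invert the EOQ relation Q*² = 2DS/H.
From Q* = √(2DS/H): S = Q*²H / (2D) = 131² × 20.4 / (2 × 5,540) = 31.5961.

S ≈ €32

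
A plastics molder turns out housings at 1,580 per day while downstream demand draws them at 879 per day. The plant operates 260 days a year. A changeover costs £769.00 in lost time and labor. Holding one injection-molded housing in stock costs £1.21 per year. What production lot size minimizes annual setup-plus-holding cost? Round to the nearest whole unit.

Q* ≈ 25,588 housings

Annual demand D = 879 × 260 = 228,540.
Production build-up factor (1 − d/p) = 1 − 879/1,580 = 0.4437.
Q* = √(2DS / (H(1 − d/p))) = √(2 × 228,540 × 769 / (1.21 × 0.4437)).
= √(351,494,520 / 0.5368) ≈ 25587.987.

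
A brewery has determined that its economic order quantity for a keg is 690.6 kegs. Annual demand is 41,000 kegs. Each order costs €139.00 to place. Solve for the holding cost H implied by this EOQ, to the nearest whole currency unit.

Squaring Q* = √(2DS/H) gives Q*² = 2DS/H.
From Q* = √(2DS/H): H = 2DS / Q*² = 2 × 41,000 × 139 / 690.6² = 23.8988.

H ≈ €24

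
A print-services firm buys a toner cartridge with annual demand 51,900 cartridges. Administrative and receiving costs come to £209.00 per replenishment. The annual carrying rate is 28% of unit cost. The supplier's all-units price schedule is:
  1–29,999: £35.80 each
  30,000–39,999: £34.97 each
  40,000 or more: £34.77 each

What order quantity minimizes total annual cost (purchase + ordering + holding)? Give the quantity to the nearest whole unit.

Q* ≈ 1,471 cartridges

Holding cost per unit per year at price C is H = 0.28·C.
Evaluate total cost at each tier's feasible EOQ or, if the EOQ is below the tier, at the tier's minimum quantity.
EOQ at £35.80 = 1471.1 (feasible in tier 1): TC = 51,900×£35.80 + (51,900/1471.1)×209 + (1471.1/2)×0.28×£35.80 = £1,872,766.62.
EOQ at £34.97 = 1488.5 < 30000, so use break Q=30000: TC = 51,900×£34.97 + (51,900/30000.0)×209 + (30000.0/2)×0.28×£34.97 = £1,962,178.57.
EOQ at £34.77 = 1492.8 < 40000, so use break Q=40000: TC = 51,900×£34.77 + (51,900/40000.0)×209 + (40000.0/2)×0.28×£34.77 = £1,999,546.18.
Lowest total cost is £1,872,766.62 at Q = 1471.1.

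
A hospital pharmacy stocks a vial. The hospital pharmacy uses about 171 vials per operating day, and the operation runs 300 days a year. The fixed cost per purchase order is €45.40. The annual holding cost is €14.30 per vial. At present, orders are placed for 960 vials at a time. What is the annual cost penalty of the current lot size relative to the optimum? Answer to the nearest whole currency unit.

Extra cost ≈ €1,129 per year

Annual demand D = 171 × 300 = 51,300.
EOQ = √(2DS/H) = √(2 × 51,300 × 45.4 / 14.3) ≈ 570.73.
Cost at Q* = (D/Q*)S + (Q*/2)H = √(2DSH) ≈ €8,161.49.
Cost at Q = 960: (51,300/960)×45.4 + (960/2)×14.3 = €2,426.06 + €6,864.00 = €9,290.06.
Excess = €9,290.06 − €8,161.49 = €1,128.57.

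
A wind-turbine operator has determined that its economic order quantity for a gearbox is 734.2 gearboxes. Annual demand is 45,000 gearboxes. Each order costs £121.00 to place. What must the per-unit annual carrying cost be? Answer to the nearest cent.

H ≈ £20.20

Squaring Q* = √(2DS/H) gives Q*² = 2DS/H.
From Q* = √(2DS/H): H = 2DS / Q*² = 2 × 45,000 × 121 / 734.2² = 20.2022.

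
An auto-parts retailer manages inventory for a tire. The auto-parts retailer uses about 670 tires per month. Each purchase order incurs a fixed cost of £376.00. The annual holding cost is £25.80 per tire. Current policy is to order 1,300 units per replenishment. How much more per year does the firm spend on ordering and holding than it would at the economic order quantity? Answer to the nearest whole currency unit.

Extra cost ≈ £6,606 per year

Annual demand D = 670 × 12 = 8,040.
EOQ = √(2DS/H) = √(2 × 8,040 × 376 / 25.8) ≈ 484.09.
Cost at Q* = (D/Q*)S + (Q*/2)H = √(2DSH) ≈ £12,489.55.
Cost at Q = 1,300: (8,040/1,300)×376 + (1,300/2)×25.8 = £2,325.42 + £16,770.00 = £19,095.42.
Excess = £19,095.42 − £12,489.55 = £6,605.87.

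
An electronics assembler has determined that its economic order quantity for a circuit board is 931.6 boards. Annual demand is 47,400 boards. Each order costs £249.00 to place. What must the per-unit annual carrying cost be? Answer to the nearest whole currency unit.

H ≈ £27

Invert the EOQ relation Q*² = 2DS/H.
From Q* = √(2DS/H): H = 2DS / Q*² = 2 × 47,400 × 249 / 931.6² = 27.1987.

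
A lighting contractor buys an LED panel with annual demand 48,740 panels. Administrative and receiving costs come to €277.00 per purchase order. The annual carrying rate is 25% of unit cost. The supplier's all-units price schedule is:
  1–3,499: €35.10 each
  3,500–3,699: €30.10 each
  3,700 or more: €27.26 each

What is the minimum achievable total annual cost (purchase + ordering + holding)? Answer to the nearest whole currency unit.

Holding cost per unit per year at price C is H = 0.25·C.
Evaluate total cost at each tier's feasible EOQ or, if the EOQ is below the tier, at the tier's minimum quantity.
EOQ at €35.10 = 1754.2 (feasible in tier 1): TC = 48,740×€35.10 + (48,740/1754.2)×277 + (1754.2/2)×0.25×€35.10 = €1,726,166.93.
EOQ at €30.10 = 1894.3 < 3500, so use break Q=3500: TC = 48,740×€30.10 + (48,740/3500.0)×277 + (3500.0/2)×0.25×€30.10 = €1,484,100.17.
EOQ at €27.26 = 1990.5 < 3700, so use break Q=3700: TC = 48,740×€27.26 + (48,740/3700.0)×277 + (3700.0/2)×0.25×€27.26 = €1,344,909.06.
Lowest total cost among the candidates is at Q = 3700.0.

TC* ≈ €1,344,909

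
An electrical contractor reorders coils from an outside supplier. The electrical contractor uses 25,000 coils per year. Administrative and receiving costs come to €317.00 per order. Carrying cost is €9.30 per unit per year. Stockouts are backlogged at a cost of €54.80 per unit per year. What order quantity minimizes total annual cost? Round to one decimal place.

Q* ≈ 1,411.9 coils

With planned backorders, Q* = √(2DS/H) · √((H+B)/B).
√(2DS/H) = √(2 × 25,000 × 317 / 9.3) = 1305.489.
√((H+B)/B) = √((9.3+54.8)/54.8) = 1.0815.
Q* ≈ 1411.926.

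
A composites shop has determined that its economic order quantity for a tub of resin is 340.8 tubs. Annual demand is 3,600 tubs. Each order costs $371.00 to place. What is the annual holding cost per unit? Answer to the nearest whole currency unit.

H ≈ $23

Squaring Q* = √(2DS/H) gives Q*² = 2DS/H.
From Q* = √(2DS/H): H = 2DS / Q*² = 2 × 3,600 × 371 / 340.8² = 22.9989.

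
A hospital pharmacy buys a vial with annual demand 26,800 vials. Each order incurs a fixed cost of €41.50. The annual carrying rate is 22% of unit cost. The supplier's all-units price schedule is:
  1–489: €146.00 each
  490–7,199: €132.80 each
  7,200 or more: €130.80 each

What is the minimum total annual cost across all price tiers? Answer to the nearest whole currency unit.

TC* ≈ €3,568,468

Holding cost per unit per year at price C is H = 0.22·C.
Evaluate total cost at each tier's feasible EOQ or, if the EOQ is below the tier, at the tier's minimum quantity.
EOQ at €146.00 = 263.2 (feasible in tier 1): TC = 26,800×€146.00 + (26,800/263.2)×41.5 + (263.2/2)×0.22×€146.00 = €3,921,252.68.
EOQ at €132.80 = 275.9 < 490, so use break Q=490: TC = 26,800×€132.80 + (26,800/490.0)×41.5 + (490.0/2)×0.22×€132.80 = €3,568,467.72.
EOQ at €130.80 = 278.0 < 7200, so use break Q=7200: TC = 26,800×€130.80 + (26,800/7200.0)×41.5 + (7200.0/2)×0.22×€130.80 = €3,609,188.07.
Lowest total cost among the candidates is at Q = 490.0.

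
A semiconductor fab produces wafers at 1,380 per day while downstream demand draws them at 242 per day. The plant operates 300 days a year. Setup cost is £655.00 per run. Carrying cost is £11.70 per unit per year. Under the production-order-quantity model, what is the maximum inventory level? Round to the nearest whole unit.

Annual demand D = 242 × 300 = 72,600.
Production build-up factor (1 − d/p) = 1 − 242/1,380 = 0.8246.
Q* = √(2DS / (H(1 − d/p))) = √(2 × 72,600 × 655 / (11.7 × 0.8246)).
= √(95,106,000 / 9.6483) ≈ 3139.637.
Maximum inventory = Q*(1 − d/p) = 3139.637 × 0.8246 ≈ 2589.063.

I_max ≈ 2,589 wafers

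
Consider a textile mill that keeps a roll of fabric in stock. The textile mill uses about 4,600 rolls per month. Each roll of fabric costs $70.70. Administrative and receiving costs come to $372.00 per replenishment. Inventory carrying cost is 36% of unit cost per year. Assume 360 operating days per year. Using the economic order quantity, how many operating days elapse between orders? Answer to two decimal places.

Annual demand D = 4,600 × 12 = 55,200.
Holding cost H = 0.36 × $70.70 = $25.4520 per unit per year.
Q* = √(2DS/H) = √(2 × 55,200 × 372 / 25.452) ≈ 1270.27.
Cycle time = Q*/D × 360 = 1270.27 / 55,200 × 360 ≈ 8.284 days.

T ≈ 8.28 days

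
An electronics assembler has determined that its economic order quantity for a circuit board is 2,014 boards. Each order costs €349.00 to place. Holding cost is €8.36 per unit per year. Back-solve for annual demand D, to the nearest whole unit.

The basic EOQ model gives Q* = √(2DS/H); rearrange for the unknown.
From Q* = √(2DS/H): D = Q*²H / (2S) = 2,014² × 8.36 / (2 × 349) = 48581.373.

D ≈ 48,581 boards per year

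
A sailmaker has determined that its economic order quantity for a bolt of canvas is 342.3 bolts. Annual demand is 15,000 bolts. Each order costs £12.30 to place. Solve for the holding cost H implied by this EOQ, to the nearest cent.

Squaring Q* = √(2DS/H) gives Q*² = 2DS/H.
From Q* = √(2DS/H): H = 2DS / Q*² = 2 × 15,000 × 12.3 / 342.3² = 3.1493.

H ≈ £3.15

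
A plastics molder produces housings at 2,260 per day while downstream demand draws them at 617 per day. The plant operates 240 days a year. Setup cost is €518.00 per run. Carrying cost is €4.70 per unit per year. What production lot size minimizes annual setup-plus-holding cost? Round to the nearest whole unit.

Annual demand D = 617 × 240 = 148,080.
Production build-up factor (1 − d/p) = 1 − 617/2,260 = 0.7270.
Q* = √(2DS / (H(1 − d/p))) = √(2 × 148,080 × 518 / (4.7 × 0.7270)).
= √(153,410,880 / 3.4169) ≈ 6700.614.

Q* ≈ 6,701 housings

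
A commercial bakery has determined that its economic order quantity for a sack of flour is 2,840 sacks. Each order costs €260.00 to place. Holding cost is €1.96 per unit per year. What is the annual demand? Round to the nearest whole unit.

The basic EOQ model gives Q* = √(2DS/H); rearrange for the unknown.
From Q* = √(2DS/H): D = Q*²H / (2S) = 2,840² × 1.96 / (2 × 260) = 30401.108.

D ≈ 30,401 sacks per year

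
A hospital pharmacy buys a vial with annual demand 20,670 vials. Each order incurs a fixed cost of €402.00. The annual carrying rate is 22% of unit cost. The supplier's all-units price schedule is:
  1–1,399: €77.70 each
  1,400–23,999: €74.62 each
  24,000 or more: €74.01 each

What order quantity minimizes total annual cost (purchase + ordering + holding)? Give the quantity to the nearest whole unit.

Q* ≈ 1,400 vials

Holding cost per unit per year at price C is H = 0.22·C.
For each price level, check whether its EOQ is feasible; otherwise the best quantity at that price is the breakpoint.
EOQ at €77.70 = 986.0 (feasible in tier 1): TC = 20,670×€77.70 + (20,670/986.0)×402 + (986.0/2)×0.22×€77.70 = €1,622,913.66.
EOQ at €74.62 = 1006.1 < 1400, so use break Q=1400: TC = 20,670×€74.62 + (20,670/1400.0)×402 + (1400.0/2)×0.22×€74.62 = €1,559,822.12.
EOQ at €74.01 = 1010.3 < 24000, so use break Q=24000: TC = 20,670×€74.01 + (20,670/24000.0)×402 + (24000.0/2)×0.22×€74.01 = €1,725,519.32.
Lowest total cost is €1,559,822.12 at Q = 1400.0.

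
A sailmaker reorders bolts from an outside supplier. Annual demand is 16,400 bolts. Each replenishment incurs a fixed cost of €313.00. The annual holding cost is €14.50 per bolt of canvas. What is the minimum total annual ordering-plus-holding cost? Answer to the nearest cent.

Q* = √(2DS/H) = √(2 × 16,400 × 313 / 14.5) ≈ 841.44.
At the optimum the two cost components are equal, so total cost = 2·(Q*/2)H = Q*·H.
Minimum total = √(2DSH) = √(2 × 16,400 × 313 × 14.5) ≈ 12200.934.

TC* ≈ €12,200.93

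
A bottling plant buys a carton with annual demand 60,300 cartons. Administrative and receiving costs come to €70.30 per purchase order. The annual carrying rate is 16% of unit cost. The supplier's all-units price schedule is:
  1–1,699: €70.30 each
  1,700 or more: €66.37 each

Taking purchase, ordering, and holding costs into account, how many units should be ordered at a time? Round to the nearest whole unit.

Q* ≈ 1,700 cartons

Holding cost per unit per year at price C is H = 0.16·C.
Evaluate total cost at each tier's feasible EOQ or, if the EOQ is below the tier, at the tier's minimum quantity.
EOQ at €70.30 = 868.2 (feasible in tier 1): TC = 60,300×€70.30 + (60,300/868.2)×70.3 + (868.2/2)×0.16×€70.30 = €4,248,855.38.
EOQ at €66.37 = 893.5 < 1700, so use break Q=1700: TC = 60,300×€66.37 + (60,300/1700.0)×70.3 + (1700.0/2)×0.16×€66.37 = €4,013,630.90.
Lowest total cost is €4,013,630.90 at Q = 1700.0.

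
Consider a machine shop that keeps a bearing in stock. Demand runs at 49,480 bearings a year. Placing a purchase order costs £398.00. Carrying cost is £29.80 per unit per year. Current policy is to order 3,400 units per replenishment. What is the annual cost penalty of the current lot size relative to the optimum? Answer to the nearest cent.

EOQ = √(2DS/H) = √(2 × 49,480 × 398 / 29.8) ≈ 1149.64.
Cost at Q* = (D/Q*)S + (Q*/2)H = √(2DSH) ≈ £34,259.38.
Cost at Q = 3,400: (49,480/3,400)×398 + (3,400/2)×29.8 = £5,792.07 + £50,660.00 = £56,452.07.
Excess = £56,452.07 − £34,259.38 = £22,192.69.

Extra cost ≈ £22,192.69 per year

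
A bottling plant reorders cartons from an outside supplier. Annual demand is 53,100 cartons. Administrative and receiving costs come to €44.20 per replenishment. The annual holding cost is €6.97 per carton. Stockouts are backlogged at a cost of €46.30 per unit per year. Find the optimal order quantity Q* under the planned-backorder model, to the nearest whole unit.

With planned backorders, Q* = √(2DS/H) · √((H+B)/B).
√(2DS/H) = √(2 × 53,100 × 44.2 / 6.97) = 820.648.
√((H+B)/B) = √((6.97+46.3)/46.3) = 1.0726.
Q* ≈ 880.254.

Q* ≈ 880 cartons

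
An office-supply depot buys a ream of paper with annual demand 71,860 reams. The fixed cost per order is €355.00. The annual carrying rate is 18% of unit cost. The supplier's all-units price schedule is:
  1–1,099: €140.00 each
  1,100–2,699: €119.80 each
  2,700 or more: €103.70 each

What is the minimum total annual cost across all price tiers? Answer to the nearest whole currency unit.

Holding cost per unit per year at price C is H = 0.18·C.
Candidates are each tier's EOQ (if it falls in that tier) and each price-break quantity.
Tier 1 (€140.00): EOQ = 1422.9 exceeds tier's upper bound 1099, so this tier is dominated.
EOQ at €119.80 = 1538.2 (feasible in tier 2): TC = 71,860×€119.80 + (71,860/1538.2)×355 + (1538.2/2)×0.18×€119.80 = €8,641,997.39.
EOQ at €103.70 = 1653.3 < 2700, so use break Q=2700: TC = 71,860×€103.70 + (71,860/2700.0)×355 + (2700.0/2)×0.18×€103.70 = €7,486,529.36.
Lowest total cost among the candidates is at Q = 2700.0.

TC* ≈ €7,486,529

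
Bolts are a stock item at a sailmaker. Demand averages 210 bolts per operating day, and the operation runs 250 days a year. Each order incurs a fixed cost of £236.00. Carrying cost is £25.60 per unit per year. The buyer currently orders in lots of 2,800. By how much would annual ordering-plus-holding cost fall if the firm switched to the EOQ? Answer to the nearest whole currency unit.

Annual demand D = 210 × 250 = 52,500.
EOQ = √(2DS/H) = √(2 × 52,500 × 236 / 25.6) ≈ 983.85.
Cost at Q* = (D/Q*)S + (Q*/2)H = √(2DSH) ≈ £25,186.66.
Cost at Q = 2,800: (52,500/2,800)×236 + (2,800/2)×25.6 = £4,425.00 + £35,840.00 = £40,265.00.
Excess = £40,265.00 − £25,186.66 = £15,078.34.

Extra cost ≈ £15,078 per year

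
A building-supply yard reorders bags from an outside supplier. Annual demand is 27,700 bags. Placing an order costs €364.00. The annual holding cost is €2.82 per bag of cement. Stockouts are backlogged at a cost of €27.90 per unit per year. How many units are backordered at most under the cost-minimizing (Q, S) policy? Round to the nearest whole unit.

S* ≈ 258 bags

With planned backorders, Q* = √(2DS/H) · √((H+B)/B).
√(2DS/H) = √(2 × 27,700 × 364 / 2.82) = 2674.121.
√((H+B)/B) = √((2.82+27.9)/27.9) = 1.0493.
Q* ≈ 2806.012.
S* = Q* · H/(H+B) = 2806.012 × 2.82/30.72 ≈ 257.583.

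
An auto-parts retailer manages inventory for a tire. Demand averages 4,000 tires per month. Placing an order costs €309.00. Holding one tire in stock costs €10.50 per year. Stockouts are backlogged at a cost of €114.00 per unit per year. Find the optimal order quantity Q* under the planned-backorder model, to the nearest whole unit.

Annual demand D = 4,000 × 12 = 48,000.
With planned backorders, Q* = √(2DS/H) · √((H+B)/B).
√(2DS/H) = √(2 × 48,000 × 309 / 10.5) = 1680.816.
√((H+B)/B) = √((10.5+114)/114) = 1.0450.
Q* ≈ 1756.517.

Q* ≈ 1,757 tires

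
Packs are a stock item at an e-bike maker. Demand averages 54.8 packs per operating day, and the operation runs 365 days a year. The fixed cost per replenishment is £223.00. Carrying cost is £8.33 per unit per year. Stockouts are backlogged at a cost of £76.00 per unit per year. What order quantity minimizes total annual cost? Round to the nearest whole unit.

Annual demand D = 54.8 × 365 = 20,002.
With planned backorders, Q* = √(2DS/H) · √((H+B)/B).
√(2DS/H) = √(2 × 20,002 × 223 / 8.33) = 1034.860.
√((H+B)/B) = √((8.33+76)/76) = 1.0534.
Q* ≈ 1090.099.

Q* ≈ 1,090 packs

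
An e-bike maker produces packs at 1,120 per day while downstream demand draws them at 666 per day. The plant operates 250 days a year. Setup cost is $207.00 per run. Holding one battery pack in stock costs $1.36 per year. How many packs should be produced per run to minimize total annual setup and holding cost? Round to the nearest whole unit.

Annual demand D = 666 × 250 = 166,500.
Production build-up factor (1 − d/p) = 1 − 666/1,120 = 0.4054.
Q* = √(2DS / (H(1 − d/p))) = √(2 × 166,500 × 207 / (1.36 × 0.4054)).
= √(68,931,000 / 0.5513) ≈ 11181.985.

Q* ≈ 11,182 packs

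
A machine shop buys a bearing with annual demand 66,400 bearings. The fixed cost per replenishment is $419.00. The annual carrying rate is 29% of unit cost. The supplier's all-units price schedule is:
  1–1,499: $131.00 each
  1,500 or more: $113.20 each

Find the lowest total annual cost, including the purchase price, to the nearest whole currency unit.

TC* ≈ $7,559,649

Holding cost per unit per year at price C is H = 0.29·C.
Candidates are each tier's EOQ (if it falls in that tier) and each price-break quantity.
EOQ at $131.00 = 1210.2 (feasible in tier 1): TC = 66,400×$131.00 + (66,400/1210.2)×419 + (1210.2/2)×0.29×$131.00 = $8,744,377.01.
EOQ at $113.20 = 1301.9 < 1500, so use break Q=1500: TC = 66,400×$113.20 + (66,400/1500.0)×419 + (1500.0/2)×0.29×$113.20 = $7,559,648.73.
Lowest total cost among the candidates is at Q = 1500.0.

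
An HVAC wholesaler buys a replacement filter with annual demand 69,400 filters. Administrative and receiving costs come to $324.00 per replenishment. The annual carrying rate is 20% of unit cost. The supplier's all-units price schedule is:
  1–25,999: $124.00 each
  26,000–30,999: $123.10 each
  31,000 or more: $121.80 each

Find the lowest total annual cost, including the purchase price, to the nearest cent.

TC* ≈ $8,638,995.89

Holding cost per unit per year at price C is H = 0.20·C.
For each price level, check whether its EOQ is feasible; otherwise the best quantity at that price is the breakpoint.
EOQ at $124.00 = 1346.6 (feasible in tier 1): TC = 69,400×$124.00 + (69,400/1346.6)×324 + (1346.6/2)×0.20×$124.00 = $8,638,995.89.
EOQ at $123.10 = 1351.5 < 26000, so use break Q=26000: TC = 69,400×$123.10 + (69,400/26000.0)×324 + (26000.0/2)×0.20×$123.10 = $8,864,064.83.
EOQ at $121.80 = 1358.7 < 31000, so use break Q=31000: TC = 69,400×$121.80 + (69,400/31000.0)×324 + (31000.0/2)×0.20×$121.80 = $8,831,225.34.
Lowest total cost among the candidates is at Q = 1346.6.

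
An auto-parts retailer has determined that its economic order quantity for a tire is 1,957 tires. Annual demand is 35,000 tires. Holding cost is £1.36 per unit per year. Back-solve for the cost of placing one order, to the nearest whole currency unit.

S ≈ £74

Squaring Q* = √(2DS/H) gives Q*² = 2DS/H.
From Q* = √(2DS/H): S = Q*²H / (2D) = 1,957² × 1.36 / (2 × 35,000) = 74.4085.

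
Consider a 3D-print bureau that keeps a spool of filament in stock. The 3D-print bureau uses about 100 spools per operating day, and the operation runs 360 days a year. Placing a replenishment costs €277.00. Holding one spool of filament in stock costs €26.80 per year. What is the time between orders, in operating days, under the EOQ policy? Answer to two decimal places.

T ≈ 8.63 days

Annual demand D = 100 × 360 = 36,000.
Q* = √(2DS/H) = √(2 × 36,000 × 277 / 26.8) ≈ 862.66.
Cycle time = Q*/D × 360 = 862.66 / 36,000 × 360 ≈ 8.627 days.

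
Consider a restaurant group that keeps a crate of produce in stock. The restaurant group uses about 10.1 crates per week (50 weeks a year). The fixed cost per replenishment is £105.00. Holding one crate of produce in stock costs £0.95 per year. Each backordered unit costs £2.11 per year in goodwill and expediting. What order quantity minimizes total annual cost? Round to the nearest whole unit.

Annual demand D = 10.1 × 50 = 505.
With planned backorders, Q* = √(2DS/H) · √((H+B)/B).
√(2DS/H) = √(2 × 505 × 105 / 0.95) = 334.113.
√((H+B)/B) = √((0.95+2.11)/2.11) = 1.2043.
Q* ≈ 402.358.

Q* ≈ 402 crates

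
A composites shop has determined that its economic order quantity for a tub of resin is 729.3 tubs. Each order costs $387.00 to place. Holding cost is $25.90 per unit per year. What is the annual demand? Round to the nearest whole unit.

D ≈ 17,798 tubs per year

Invert the EOQ relation Q*² = 2DS/H.
From Q* = √(2DS/H): D = Q*²H / (2S) = 729.3² × 25.9 / (2 × 387) = 17798.001.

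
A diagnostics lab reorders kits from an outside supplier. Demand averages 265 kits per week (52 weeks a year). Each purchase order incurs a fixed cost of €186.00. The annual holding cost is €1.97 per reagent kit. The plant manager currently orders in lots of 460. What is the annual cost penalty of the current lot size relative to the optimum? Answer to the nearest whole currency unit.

Annual demand D = 265 × 52 = 13,780.
EOQ = √(2DS/H) = √(2 × 13,780 × 186 / 1.97) ≈ 1613.11.
Cost at Q* = (D/Q*)S + (Q*/2)H = √(2DSH) ≈ €3,177.82.
Cost at Q = 460: (13,780/460)×186 + (460/2)×1.97 = €5,571.91 + €453.10 = €6,025.01.
Excess = €6,025.01 − €3,177.82 = €2,847.19.

Extra cost ≈ €2,847 per year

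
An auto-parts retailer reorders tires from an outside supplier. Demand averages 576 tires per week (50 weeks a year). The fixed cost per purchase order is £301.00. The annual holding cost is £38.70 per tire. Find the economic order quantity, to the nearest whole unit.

Q* ≈ 669 tires

Annual demand D = 576 × 50 = 28,800.
EOQ = √(2DS / H) = √(2 × 28,800 × 301 / 38.7).
= √(17,337,600 / 38.7) = √448,000 ≈ 669.328.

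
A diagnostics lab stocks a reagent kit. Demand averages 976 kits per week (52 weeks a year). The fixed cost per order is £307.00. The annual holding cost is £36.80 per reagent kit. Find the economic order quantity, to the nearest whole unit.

Annual demand D = 976 × 52 = 50,752.
EOQ = √(2DS / H) = √(2 × 50,752 × 307 / 36.8).
= √(31,161,728 / 36.8) = √846,786.087 ≈ 920.210.

Q* ≈ 920 kits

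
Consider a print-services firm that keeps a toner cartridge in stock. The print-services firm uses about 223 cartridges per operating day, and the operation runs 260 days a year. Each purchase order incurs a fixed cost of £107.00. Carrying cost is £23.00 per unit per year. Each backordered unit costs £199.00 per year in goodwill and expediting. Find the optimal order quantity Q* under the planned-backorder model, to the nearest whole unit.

Annual demand D = 223 × 260 = 57,980.
With planned backorders, Q* = √(2DS/H) · √((H+B)/B).
√(2DS/H) = √(2 × 57,980 × 107 / 23) = 734.484.
√((H+B)/B) = √((23+199)/199) = 1.0562.
Q* ≈ 775.768.

Q* ≈ 776 cartridges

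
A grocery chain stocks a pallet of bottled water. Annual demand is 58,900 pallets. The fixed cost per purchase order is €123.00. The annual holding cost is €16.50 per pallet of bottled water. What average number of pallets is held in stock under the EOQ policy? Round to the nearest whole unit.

Average inventory ≈ 469 pallets

EOQ = √(2DS/H) = √(2 × 58,900 × 123 / 16.5) ≈ 937.09.
Average inventory = Q*/2 ≈ 937.09 / 2 = 468.547.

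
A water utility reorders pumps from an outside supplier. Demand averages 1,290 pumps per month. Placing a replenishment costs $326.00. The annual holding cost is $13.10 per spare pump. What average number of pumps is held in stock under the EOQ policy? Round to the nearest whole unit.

Annual demand D = 1,290 × 12 = 15,480.
EOQ = √(2DS/H) = √(2 × 15,480 × 326 / 13.1) ≈ 877.76.
Average inventory = Q*/2 ≈ 877.76 / 2 = 438.878.

Average inventory ≈ 439 pumps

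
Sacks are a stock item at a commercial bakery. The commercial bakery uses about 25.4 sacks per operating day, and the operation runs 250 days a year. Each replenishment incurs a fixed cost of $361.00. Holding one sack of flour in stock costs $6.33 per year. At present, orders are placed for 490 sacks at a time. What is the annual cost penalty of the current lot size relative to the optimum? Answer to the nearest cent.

Annual demand D = 25.4 × 250 = 6,350.
EOQ = √(2DS/H) = √(2 × 6,350 × 361 / 6.33) ≈ 851.05.
Cost at Q* = (D/Q*)S + (Q*/2)H = √(2DSH) ≈ $5,387.13.
Cost at Q = 490: (6,350/490)×361 + (490/2)×6.33 = $4,678.27 + $1,550.85 = $6,229.12.
Excess = $6,229.12 − $5,387.13 = $841.99.

Extra cost ≈ $841.99 per year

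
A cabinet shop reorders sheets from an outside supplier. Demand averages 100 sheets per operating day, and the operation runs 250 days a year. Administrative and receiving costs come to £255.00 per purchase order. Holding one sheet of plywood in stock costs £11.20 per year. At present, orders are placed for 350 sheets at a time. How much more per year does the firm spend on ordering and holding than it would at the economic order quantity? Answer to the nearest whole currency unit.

Extra cost ≈ £8,224 per year

Annual demand D = 100 × 250 = 25,000.
EOQ = √(2DS/H) = √(2 × 25,000 × 255 / 11.2) ≈ 1066.95.
Cost at Q* = (D/Q*)S + (Q*/2)H = √(2DSH) ≈ £11,949.90.
Cost at Q = 350: (25,000/350)×255 + (350/2)×11.2 = £18,214.29 + £1,960.00 = £20,174.29.
Excess = £20,174.29 − £11,949.90 = £8,224.39.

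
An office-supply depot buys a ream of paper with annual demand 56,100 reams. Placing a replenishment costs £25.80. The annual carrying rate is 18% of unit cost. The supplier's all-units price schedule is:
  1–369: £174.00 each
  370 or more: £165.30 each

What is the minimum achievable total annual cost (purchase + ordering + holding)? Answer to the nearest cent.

TC* ≈ £9,282,746.33

Holding cost per unit per year at price C is H = 0.18·C.
Candidates are each tier's EOQ (if it falls in that tier) and each price-break quantity.
EOQ at £174.00 = 304.0 (feasible in tier 1): TC = 56,100×£174.00 + (56,100/304.0)×25.8 + (304.0/2)×0.18×£174.00 = £9,770,921.76.
EOQ at £165.30 = 311.9 < 370, so use break Q=370: TC = 56,100×£165.30 + (56,100/370.0)×25.8 + (370.0/2)×0.18×£165.30 = £9,282,746.33.
Lowest total cost among the candidates is at Q = 370.0.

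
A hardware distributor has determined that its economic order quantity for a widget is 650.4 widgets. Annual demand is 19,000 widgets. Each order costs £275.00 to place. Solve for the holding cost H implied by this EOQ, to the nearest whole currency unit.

Invert the EOQ relation Q*² = 2DS/H.
From Q* = √(2DS/H): H = 2DS / Q*² = 2 × 19,000 × 275 / 650.4² = 24.7033.

H ≈ £25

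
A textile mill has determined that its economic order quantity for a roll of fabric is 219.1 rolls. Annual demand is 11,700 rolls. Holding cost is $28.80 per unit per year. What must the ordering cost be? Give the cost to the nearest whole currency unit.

S ≈ $59

Invert the EOQ relation Q*² = 2DS/H.
From Q* = √(2DS/H): S = Q*²H / (2D) = 219.1² × 28.8 / (2 × 11,700) = 59.0828.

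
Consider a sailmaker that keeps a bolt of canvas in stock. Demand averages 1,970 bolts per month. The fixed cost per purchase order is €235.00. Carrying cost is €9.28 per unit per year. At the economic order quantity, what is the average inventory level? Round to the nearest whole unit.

Average inventory ≈ 547 bolts

Annual demand D = 1,970 × 12 = 23,640.
Q* = √(2DS/H) = √(2 × 23,640 × 235 / 9.28) ≈ 1094.20.
Average inventory = Q*/2 ≈ 1094.20 / 2 = 547.102.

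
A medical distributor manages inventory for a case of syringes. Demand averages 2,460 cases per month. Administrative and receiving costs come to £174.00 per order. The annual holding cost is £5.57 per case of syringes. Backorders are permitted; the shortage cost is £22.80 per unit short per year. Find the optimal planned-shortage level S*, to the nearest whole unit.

S* ≈ 297 cases

Annual demand D = 2,460 × 12 = 29,520.
With planned backorders, Q* = √(2DS/H) · √((H+B)/B).
√(2DS/H) = √(2 × 29,520 × 174 / 5.57) = 1358.064.
√((H+B)/B) = √((5.57+22.8)/22.8) = 1.1155.
Q* ≈ 1514.895.
S* = Q* · H/(H+B) = 1514.895 × 5.57/28.37 ≈ 297.426.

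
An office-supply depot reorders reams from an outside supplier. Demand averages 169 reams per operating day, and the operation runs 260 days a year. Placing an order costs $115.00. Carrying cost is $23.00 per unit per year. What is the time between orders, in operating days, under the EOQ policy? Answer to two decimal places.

T ≈ 3.92 days

Annual demand D = 169 × 260 = 43,940.
Q* = √(2DS/H) = √(2 × 43,940 × 115 / 23) ≈ 662.87.
Cycle time = Q*/D × 260 = 662.87 / 43,940 × 260 ≈ 3.922 days.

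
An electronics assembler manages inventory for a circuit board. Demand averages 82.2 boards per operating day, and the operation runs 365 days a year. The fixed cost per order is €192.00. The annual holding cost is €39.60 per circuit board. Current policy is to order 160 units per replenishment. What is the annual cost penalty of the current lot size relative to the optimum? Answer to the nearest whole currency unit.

Extra cost ≈ €17,812 per year

Annual demand D = 82.2 × 365 = 30,003.
EOQ = √(2DS/H) = √(2 × 30,003 × 192 / 39.6) ≈ 539.39.
Cost at Q* = (D/Q*)S + (Q*/2)H = √(2DSH) ≈ €21,359.72.
Cost at Q = 160: (30,003/160)×192 + (160/2)×39.6 = €36,003.60 + €3,168.00 = €39,171.60.
Excess = €39,171.60 − €21,359.72 = €17,811.88.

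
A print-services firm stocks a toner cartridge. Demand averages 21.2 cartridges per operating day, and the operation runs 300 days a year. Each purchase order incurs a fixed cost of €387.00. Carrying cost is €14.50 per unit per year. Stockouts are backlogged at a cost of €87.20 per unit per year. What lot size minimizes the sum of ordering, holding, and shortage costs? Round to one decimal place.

Q* ≈ 629.2 cartridges

Annual demand D = 21.2 × 300 = 6,360.
With planned backorders, Q* = √(2DS/H) · √((H+B)/B).
√(2DS/H) = √(2 × 6,360 × 387 / 14.5) = 582.660.
√((H+B)/B) = √((14.5+87.2)/87.2) = 1.0799.
Q* ≈ 629.241.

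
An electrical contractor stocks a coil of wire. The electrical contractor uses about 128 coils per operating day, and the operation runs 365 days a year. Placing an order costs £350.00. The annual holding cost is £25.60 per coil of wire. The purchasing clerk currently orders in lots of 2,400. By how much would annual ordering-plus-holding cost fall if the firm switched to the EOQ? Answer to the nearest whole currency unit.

Extra cost ≈ £8,599 per year

Annual demand D = 128 × 365 = 46,720.
EOQ = √(2DS/H) = √(2 × 46,720 × 350 / 25.6) ≈ 1130.27.
Cost at Q* = (D/Q*)S + (Q*/2)H = √(2DSH) ≈ £28,934.80.
Cost at Q = 2,400: (46,720/2,400)×350 + (2,400/2)×25.6 = £6,813.33 + £30,720.00 = £37,533.33.
Excess = £37,533.33 − £28,934.80 = £8,598.54.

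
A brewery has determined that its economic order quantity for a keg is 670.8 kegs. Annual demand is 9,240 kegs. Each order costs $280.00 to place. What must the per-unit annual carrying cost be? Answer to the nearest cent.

H ≈ $11.50

Squaring Q* = √(2DS/H) gives Q*² = 2DS/H.
From Q* = √(2DS/H): H = 2DS / Q*² = 2 × 9,240 × 280 / 670.8² = 11.4994.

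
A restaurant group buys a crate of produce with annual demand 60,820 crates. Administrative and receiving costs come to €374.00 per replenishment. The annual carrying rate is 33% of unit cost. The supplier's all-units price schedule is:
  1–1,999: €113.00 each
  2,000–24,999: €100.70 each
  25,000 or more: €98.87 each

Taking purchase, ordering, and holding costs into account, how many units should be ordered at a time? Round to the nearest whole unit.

Q* ≈ 2,000 crates

Holding cost per unit per year at price C is H = 0.33·C.
Candidates are each tier's EOQ (if it falls in that tier) and each price-break quantity.
EOQ at €113.00 = 1104.5 (feasible in tier 1): TC = 60,820×€113.00 + (60,820/1104.5)×374 + (1104.5/2)×0.33×€113.00 = €6,913,847.95.
EOQ at €100.70 = 1170.0 < 2000, so use break Q=2000: TC = 60,820×€100.70 + (60,820/2000.0)×374 + (2000.0/2)×0.33×€100.70 = €6,169,178.34.
EOQ at €98.87 = 1180.8 < 25000, so use break Q=25000: TC = 60,820×€98.87 + (60,820/25000.0)×374 + (25000.0/2)×0.33×€98.87 = €6,422,022.02.
Lowest total cost is €6,169,178.34 at Q = 2000.0.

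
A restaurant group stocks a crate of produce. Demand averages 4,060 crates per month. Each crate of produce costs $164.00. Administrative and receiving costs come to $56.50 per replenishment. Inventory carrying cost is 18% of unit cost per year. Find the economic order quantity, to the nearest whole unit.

Q* ≈ 432 crates

Annual demand D = 4,060 × 12 = 48,720.
Holding cost H = 0.18 × $164.00 = $29.5200 per unit per year.
EOQ = √(2DS / H) = √(2 × 48,720 × 56.5 / 29.52).
= √(5,505,360 / 29.52) = √186,495.935 ≈ 431.852.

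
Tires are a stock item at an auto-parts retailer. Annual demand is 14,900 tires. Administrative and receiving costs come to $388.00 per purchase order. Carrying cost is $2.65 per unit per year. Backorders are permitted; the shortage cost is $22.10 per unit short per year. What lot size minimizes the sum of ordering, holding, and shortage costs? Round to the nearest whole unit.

With planned backorders, Q* = √(2DS/H) · √((H+B)/B).
√(2DS/H) = √(2 × 14,900 × 388 / 2.65) = 2088.820.
√((H+B)/B) = √((2.65+22.1)/22.1) = 1.0583.
Q* ≈ 2210.510.

Q* ≈ 2,211 tires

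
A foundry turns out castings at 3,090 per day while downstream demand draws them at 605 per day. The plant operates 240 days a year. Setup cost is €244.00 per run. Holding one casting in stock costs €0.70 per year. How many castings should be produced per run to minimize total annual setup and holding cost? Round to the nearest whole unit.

Annual demand D = 605 × 240 = 145,200.
Production build-up factor (1 − d/p) = 1 − 605/3,090 = 0.8042.
Q* = √(2DS / (H(1 − d/p))) = √(2 × 145,200 × 244 / (0.7 × 0.8042)).
= √(70,857,600 / 0.5629) ≈ 11219.157.

Q* ≈ 11,219 castings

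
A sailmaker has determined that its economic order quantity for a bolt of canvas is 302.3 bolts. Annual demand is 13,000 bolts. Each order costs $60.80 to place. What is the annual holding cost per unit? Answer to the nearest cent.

H ≈ $17.30

The basic EOQ model gives Q* = √(2DS/H); rearrange for the unknown.
From Q* = √(2DS/H): H = 2DS / Q*² = 2 × 13,000 × 60.8 / 302.3² = 17.2982.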